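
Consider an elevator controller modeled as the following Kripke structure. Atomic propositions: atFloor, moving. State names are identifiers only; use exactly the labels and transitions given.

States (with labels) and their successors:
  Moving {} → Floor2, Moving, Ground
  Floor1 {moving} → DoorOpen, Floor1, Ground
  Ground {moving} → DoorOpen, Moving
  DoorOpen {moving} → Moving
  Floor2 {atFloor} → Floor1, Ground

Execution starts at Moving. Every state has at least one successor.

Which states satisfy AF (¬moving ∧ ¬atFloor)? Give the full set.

States satisfying ¬moving ∧ ¬atFloor: {Moving}.
States satisfying AF (¬moving ∧ ¬atFloor): {Moving, Ground, DoorOpen}.

{Moving, Ground, DoorOpen}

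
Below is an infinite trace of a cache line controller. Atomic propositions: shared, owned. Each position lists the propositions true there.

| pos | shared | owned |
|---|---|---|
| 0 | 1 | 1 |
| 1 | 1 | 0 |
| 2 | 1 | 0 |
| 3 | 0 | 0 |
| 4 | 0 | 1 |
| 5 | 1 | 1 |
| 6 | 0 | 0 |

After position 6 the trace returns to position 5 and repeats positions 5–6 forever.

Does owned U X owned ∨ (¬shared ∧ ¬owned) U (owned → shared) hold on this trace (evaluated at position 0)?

Yes

Walking from position 0: at position 1, X owned has not yet held and owned fails, so owned U X owned is false.
Walking from position 0: owned → shared first holds at position 0, and ¬shared ∧ ¬owned holds at every earlier position along the way, so (¬shared ∧ ¬owned) U (owned → shared) holds.
At position 0: owned U X owned is false; (¬shared ∧ ¬owned) U (owned → shared) is true; so owned U X owned ∨ (¬shared ∧ ¬owned) U (owned → shared) is true.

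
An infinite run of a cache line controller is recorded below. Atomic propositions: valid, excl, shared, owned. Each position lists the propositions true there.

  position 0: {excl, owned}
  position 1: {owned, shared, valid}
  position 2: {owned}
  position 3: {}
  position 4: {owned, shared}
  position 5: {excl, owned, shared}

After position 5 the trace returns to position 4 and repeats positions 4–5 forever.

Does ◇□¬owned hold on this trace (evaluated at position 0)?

□¬owned is false at every position 0..5, so it never becomes true and ◇□¬owned fails.

No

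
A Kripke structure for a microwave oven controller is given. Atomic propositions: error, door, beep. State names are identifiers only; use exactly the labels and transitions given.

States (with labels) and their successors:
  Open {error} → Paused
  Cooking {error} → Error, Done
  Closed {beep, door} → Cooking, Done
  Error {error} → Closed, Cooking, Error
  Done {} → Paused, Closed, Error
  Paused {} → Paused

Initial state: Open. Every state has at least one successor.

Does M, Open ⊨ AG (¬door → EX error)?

States satisfying ¬door → EX error: {Cooking, Closed, Error, Done}.
States satisfying AG (¬door → EX error): ∅.
Open is reachable from Open and violates ¬door → EX error, so AG fails at Open.
Open ∉ Sat(AG (¬door → EX error)).

No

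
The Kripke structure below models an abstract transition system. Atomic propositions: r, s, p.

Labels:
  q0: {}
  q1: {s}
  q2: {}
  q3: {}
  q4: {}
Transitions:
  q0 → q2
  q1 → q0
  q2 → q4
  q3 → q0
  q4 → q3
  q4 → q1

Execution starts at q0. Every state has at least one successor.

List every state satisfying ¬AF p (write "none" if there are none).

States satisfying p: ∅.
States satisfying AF p: ∅.
States satisfying ¬AF p: {q0, q1, q2, q3, q4}.

{q0, q1, q2, q3, q4}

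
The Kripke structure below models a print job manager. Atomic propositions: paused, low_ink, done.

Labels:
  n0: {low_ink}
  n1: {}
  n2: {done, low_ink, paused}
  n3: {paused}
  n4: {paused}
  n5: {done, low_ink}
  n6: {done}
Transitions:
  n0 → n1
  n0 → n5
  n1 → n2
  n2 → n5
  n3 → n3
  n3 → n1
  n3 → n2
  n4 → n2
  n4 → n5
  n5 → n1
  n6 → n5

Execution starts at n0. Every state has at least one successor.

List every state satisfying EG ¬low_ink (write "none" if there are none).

States satisfying ¬low_ink: {n1, n3, n4, n6}.
States satisfying EG ¬low_ink: {n3}.

{n3}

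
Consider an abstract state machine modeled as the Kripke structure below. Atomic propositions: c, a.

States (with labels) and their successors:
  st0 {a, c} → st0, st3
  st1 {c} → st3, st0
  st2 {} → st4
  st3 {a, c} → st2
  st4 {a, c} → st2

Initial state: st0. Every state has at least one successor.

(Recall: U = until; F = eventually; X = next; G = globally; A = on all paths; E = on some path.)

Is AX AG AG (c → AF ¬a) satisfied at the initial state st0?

No

States satisfying AG AG (c → AF ¬a): {st2, st3, st4}.
States satisfying AX AG AG (c → AF ¬a): {st2, st3, st4}.
st0 ∉ Sat(AX AG AG (c → AF ¬a)).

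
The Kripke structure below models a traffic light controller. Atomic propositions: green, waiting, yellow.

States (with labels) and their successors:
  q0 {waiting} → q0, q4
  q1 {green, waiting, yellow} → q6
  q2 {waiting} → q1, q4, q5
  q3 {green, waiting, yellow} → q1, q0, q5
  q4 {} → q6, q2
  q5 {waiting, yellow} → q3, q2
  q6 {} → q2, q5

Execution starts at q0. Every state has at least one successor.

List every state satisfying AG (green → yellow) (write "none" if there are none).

{q0, q1, q2, q3, q4, q5, q6}

States satisfying green → yellow: {q0, q1, q2, q3, q4, q5, q6}.
States satisfying AG (green → yellow): {q0, q1, q2, q3, q4, q5, q6}.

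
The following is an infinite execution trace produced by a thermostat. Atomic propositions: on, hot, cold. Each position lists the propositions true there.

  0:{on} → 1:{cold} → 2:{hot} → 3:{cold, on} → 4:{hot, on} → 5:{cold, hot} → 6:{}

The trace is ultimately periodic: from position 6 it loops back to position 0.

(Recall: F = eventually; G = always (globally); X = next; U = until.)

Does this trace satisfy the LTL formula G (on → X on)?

Violated

on → X on must hold at every position from 0 onward. It fails at position 0, so G (on → X on) is false.
Positions where on holds: 0, 3, 4.
Check X on at each: 0→fails, 3→ok, 4→fails.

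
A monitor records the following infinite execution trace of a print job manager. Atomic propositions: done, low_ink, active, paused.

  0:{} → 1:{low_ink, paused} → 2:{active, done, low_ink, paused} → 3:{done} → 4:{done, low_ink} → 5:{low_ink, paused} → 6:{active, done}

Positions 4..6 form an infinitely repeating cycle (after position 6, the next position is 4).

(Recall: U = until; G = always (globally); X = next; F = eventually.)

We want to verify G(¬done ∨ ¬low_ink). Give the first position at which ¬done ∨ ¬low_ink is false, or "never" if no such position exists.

Check ¬done ∨ ¬low_ink at each position in order: 0 ✓, 1 ✓.
At position 2 the labels are {active, done, low_ink, paused}, so ¬done ∨ ¬low_ink is false there. This is the first violation.

2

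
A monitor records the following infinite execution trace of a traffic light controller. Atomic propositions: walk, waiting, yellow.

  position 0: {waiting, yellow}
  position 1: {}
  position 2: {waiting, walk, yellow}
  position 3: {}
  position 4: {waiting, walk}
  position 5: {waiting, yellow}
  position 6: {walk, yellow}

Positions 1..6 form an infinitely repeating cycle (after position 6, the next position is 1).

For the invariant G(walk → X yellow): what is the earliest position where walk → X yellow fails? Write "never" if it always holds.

2

Check walk → X yellow at each position in order: 0 ✓, 1 ✓.
At position 2 the labels are {waiting, walk, yellow} and the next position 3 has {}, so walk → X yellow is false there. This is the first violation.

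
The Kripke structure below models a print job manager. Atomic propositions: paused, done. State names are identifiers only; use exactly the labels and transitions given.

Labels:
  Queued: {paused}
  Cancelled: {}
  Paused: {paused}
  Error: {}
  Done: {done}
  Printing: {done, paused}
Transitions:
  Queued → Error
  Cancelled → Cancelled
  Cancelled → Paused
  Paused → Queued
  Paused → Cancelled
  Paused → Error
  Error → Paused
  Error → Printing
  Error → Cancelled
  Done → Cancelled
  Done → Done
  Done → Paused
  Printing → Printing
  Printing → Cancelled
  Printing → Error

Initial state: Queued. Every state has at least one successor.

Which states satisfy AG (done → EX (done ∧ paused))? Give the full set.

States satisfying done → EX (done ∧ paused): {Queued, Cancelled, Paused, Error, Printing}.
States satisfying AG (done → EX (done ∧ paused)): {Queued, Cancelled, Paused, Error, Printing}.

{Queued, Cancelled, Paused, Error, Printing}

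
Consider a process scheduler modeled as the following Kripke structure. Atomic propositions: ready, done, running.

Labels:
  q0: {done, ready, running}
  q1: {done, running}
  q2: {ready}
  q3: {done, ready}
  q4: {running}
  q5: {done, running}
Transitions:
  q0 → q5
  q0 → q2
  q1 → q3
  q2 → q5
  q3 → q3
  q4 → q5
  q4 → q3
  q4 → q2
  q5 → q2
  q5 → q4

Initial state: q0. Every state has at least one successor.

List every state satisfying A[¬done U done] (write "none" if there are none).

{q0, q1, q2, q3, q4, q5}

States satisfying ¬done: {q2, q4}.
States satisfying done: {q0, q1, q3, q5}.
States satisfying A[¬done U done]: {q0, q1, q2, q3, q4, q5}.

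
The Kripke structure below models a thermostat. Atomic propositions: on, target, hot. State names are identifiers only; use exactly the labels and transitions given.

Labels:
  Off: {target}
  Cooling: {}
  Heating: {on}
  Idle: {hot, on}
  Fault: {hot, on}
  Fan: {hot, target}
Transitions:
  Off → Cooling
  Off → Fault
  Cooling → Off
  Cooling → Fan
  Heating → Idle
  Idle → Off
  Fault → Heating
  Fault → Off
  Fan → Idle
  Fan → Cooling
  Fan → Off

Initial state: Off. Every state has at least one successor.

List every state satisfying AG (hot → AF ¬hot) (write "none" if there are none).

States satisfying hot → AF ¬hot: {Off, Cooling, Heating, Idle, Fault, Fan}.
States satisfying AG (hot → AF ¬hot): {Off, Cooling, Heating, Idle, Fault, Fan}.

{Off, Cooling, Heating, Idle, Fault, Fan}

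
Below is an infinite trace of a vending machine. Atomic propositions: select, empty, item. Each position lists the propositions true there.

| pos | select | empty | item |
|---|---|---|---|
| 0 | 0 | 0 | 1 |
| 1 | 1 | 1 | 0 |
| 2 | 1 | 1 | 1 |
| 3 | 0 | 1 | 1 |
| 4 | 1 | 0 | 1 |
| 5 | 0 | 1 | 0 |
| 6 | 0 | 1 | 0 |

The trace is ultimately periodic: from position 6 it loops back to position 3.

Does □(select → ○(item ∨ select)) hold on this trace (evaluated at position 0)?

Does not hold

select → ○(item ∨ select) must hold at every position from 0 onward. It fails at position 4, so □(select → ○(item ∨ select)) is false.
Positions where select holds: 1, 2, 4.
Check ○(item ∨ select) at each: 1→ok, 2→ok, 4→fails.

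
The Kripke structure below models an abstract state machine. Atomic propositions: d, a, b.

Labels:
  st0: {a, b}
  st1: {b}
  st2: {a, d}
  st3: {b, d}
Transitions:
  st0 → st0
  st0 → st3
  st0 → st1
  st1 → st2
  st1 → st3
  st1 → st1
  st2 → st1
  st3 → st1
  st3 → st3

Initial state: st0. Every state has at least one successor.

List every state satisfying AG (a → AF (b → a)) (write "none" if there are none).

{st0, st1, st2, st3}

States satisfying a → AF (b → a): {st0, st1, st2, st3}.
States satisfying AG (a → AF (b → a)): {st0, st1, st2, st3}.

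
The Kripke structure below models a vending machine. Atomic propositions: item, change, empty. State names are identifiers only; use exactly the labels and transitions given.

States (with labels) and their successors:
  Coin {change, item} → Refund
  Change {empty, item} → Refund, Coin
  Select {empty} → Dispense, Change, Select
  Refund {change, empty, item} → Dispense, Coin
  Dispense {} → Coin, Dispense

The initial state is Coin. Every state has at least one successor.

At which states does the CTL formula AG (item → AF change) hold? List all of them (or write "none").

States satisfying item → AF change: {Coin, Change, Select, Refund, Dispense}.
States satisfying AG (item → AF change): {Coin, Change, Select, Refund, Dispense}.

{Coin, Change, Select, Refund, Dispense}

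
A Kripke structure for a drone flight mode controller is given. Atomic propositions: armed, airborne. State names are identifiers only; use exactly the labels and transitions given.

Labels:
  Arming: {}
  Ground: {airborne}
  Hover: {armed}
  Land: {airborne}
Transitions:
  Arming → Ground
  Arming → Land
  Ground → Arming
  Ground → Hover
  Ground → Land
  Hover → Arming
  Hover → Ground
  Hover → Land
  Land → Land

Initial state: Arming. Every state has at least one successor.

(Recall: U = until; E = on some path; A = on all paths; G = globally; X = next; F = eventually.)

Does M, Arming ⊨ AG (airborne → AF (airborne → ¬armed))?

States satisfying airborne → AF (airborne → ¬armed): {Arming, Ground, Hover, Land}.
States satisfying AG (airborne → AF (airborne → ¬armed)): {Arming, Ground, Hover, Land}.
Every state reachable from Arming satisfies airborne → AF (airborne → ¬armed).
Arming ∈ Sat(AG (airborne → AF (airborne → ¬armed))).

Satisfied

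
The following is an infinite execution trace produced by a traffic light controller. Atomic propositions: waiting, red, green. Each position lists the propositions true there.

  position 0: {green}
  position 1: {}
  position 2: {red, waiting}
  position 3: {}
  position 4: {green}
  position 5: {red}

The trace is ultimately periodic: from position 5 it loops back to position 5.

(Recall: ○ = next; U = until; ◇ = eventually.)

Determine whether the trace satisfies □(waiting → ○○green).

waiting → ○○green holds at every position 0..5, and those are all positions ever visited, so □(waiting → ○○green) holds.
Positions where waiting holds: 2.
Check ○○green at each: 2→ok.

Holds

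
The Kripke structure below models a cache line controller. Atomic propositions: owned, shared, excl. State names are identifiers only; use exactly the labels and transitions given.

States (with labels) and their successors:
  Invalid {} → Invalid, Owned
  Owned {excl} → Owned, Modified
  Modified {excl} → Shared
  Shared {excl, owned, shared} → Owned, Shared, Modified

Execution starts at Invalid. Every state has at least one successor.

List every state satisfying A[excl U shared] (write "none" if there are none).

{Modified, Shared}

States satisfying excl: {Owned, Modified, Shared}.
States satisfying shared: {Shared}.
States satisfying A[excl U shared]: {Modified, Shared}.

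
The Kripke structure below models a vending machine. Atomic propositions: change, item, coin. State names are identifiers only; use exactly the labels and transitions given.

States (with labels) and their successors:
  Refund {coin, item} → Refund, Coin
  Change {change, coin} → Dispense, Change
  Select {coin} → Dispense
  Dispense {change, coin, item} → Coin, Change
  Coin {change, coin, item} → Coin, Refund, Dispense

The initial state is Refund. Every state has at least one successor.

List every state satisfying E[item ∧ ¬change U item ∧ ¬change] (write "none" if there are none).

{Refund}

States satisfying item ∧ ¬change: {Refund}.
States satisfying E[item ∧ ¬change U item ∧ ¬change]: {Refund}.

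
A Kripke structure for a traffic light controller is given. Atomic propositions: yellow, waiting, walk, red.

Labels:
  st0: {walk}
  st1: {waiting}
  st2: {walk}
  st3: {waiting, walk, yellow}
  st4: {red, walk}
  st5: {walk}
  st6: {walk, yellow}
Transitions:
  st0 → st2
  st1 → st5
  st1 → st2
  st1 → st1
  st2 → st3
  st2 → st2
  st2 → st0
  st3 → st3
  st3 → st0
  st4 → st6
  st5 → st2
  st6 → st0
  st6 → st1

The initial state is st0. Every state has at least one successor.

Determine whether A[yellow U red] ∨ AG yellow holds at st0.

States satisfying yellow: {st3, st6}.
States satisfying red: {st4}.
States satisfying A[yellow U red]: {st4}.
States satisfying AG yellow: ∅.
States satisfying A[yellow U red] ∨ AG yellow: {st4}.
st0 ∉ Sat(A[yellow U red] ∨ AG yellow).

Does not hold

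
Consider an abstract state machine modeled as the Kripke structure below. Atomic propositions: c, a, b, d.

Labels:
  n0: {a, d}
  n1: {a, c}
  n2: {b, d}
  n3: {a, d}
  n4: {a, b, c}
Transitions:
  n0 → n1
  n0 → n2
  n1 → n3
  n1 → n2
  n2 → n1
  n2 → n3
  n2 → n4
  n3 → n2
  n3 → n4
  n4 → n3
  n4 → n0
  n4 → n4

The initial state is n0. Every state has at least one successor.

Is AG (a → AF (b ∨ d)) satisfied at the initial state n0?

Holds

States satisfying a → AF (b ∨ d): {n0, n1, n2, n3, n4}.
States satisfying AG (a → AF (b ∨ d)): {n0, n1, n2, n3, n4}.
Every state reachable from n0 satisfies a → AF (b ∨ d).
n0 ∈ Sat(AG (a → AF (b ∨ d))).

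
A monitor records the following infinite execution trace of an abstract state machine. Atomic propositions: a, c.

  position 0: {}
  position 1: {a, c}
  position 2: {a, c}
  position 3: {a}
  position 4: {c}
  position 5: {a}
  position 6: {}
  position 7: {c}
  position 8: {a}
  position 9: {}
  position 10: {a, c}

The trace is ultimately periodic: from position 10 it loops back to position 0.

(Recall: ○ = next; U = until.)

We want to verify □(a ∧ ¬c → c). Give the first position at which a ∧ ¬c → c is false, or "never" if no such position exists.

3

Check a ∧ ¬c → c at each position in order: 0 ✓, 1 ✓, 2 ✓.
At position 3 the labels are {a}, so a ∧ ¬c → c is false there. This is the first violation.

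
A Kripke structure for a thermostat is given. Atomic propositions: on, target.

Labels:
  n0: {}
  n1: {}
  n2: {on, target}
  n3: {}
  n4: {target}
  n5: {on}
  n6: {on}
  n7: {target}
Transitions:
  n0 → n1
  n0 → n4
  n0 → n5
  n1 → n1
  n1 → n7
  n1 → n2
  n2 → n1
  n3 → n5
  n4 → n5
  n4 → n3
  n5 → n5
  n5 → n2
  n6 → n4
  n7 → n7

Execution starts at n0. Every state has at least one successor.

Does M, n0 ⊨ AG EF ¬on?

States satisfying EF ¬on: {n0, n1, n2, n3, n4, n5, n6, n7}.
States satisfying AG EF ¬on: {n0, n1, n2, n3, n4, n5, n6, n7}.
Every state reachable from n0 satisfies EF ¬on.
n0 ∈ Sat(AG EF ¬on).

Holds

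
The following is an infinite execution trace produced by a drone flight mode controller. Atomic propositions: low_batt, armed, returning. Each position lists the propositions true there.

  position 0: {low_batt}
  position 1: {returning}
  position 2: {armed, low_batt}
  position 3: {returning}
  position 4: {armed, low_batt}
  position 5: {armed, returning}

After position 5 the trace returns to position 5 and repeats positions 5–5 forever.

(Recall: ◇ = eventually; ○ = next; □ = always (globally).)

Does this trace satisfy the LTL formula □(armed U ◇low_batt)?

Does not hold

armed U ◇low_batt must hold at every position from 0 onward. It fails at position 5, so □(armed U ◇low_batt) is false.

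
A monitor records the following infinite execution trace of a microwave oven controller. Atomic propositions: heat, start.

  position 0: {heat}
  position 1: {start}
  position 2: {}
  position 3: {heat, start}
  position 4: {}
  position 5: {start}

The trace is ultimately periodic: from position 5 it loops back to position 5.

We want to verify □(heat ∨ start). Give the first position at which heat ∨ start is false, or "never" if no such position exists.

2

Check heat ∨ start at each position in order: 0 ✓, 1 ✓.
At position 2 the labels are {}, so heat ∨ start is false there. This is the first violation.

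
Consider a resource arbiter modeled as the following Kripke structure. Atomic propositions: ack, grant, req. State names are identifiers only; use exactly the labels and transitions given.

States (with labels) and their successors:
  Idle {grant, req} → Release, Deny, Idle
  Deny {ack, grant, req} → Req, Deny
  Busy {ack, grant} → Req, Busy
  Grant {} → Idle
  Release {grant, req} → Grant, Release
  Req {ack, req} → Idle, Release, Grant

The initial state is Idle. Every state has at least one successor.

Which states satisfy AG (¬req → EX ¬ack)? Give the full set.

{Idle, Deny, Grant, Release, Req}

States satisfying ¬req → EX ¬ack: {Idle, Deny, Grant, Release, Req}.
States satisfying AG (¬req → EX ¬ack): {Idle, Deny, Grant, Release, Req}.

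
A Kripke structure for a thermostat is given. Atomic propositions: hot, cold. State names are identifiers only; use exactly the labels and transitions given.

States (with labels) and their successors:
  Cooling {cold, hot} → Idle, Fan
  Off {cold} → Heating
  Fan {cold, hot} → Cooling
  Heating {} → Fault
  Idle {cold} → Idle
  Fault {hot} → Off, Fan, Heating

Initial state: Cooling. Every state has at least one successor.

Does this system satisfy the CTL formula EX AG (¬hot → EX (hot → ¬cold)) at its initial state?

Satisfied

States satisfying AG (¬hot → EX (hot → ¬cold)): {Cooling, Off, Fan, Heating, Idle, Fault}.
States satisfying EX AG (¬hot → EX (hot → ¬cold)): {Cooling, Off, Fan, Heating, Idle, Fault}.
Cooling ∈ Sat(EX AG (¬hot → EX (hot → ¬cold))).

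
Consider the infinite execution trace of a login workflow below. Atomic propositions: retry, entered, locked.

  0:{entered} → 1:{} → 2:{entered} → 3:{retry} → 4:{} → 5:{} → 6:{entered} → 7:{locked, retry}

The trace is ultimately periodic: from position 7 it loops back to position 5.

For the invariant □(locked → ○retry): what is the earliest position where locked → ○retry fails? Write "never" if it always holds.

7

Check locked → ○retry at each position in order: 0 ✓, 1 ✓, 2 ✓, 3 ✓, 4 ✓, 5 ✓, 6 ✓.
At position 7 the labels are {locked, retry} and the next position 5 has {}, so locked → ○retry is false there. This is the first violation.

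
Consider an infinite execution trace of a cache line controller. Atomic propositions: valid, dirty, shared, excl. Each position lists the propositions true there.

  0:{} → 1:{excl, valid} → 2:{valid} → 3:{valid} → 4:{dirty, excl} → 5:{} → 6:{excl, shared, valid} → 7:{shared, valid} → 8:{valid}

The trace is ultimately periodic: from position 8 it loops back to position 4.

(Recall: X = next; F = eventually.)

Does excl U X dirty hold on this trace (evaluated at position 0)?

Does not hold

Walking from position 0: at position 0, X dirty has not yet held and excl fails, so excl U X dirty is false.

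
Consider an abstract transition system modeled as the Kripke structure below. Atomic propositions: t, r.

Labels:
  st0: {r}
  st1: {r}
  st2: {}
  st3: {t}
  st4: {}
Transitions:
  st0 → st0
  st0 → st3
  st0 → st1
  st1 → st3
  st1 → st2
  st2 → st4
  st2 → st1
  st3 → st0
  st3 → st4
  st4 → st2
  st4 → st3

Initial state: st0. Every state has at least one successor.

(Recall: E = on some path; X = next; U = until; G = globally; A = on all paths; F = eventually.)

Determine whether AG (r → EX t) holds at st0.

Yes

States satisfying r → EX t: {st0, st1, st2, st3, st4}.
States satisfying AG (r → EX t): {st0, st1, st2, st3, st4}.
Every state reachable from st0 satisfies r → EX t.
st0 ∈ Sat(AG (r → EX t)).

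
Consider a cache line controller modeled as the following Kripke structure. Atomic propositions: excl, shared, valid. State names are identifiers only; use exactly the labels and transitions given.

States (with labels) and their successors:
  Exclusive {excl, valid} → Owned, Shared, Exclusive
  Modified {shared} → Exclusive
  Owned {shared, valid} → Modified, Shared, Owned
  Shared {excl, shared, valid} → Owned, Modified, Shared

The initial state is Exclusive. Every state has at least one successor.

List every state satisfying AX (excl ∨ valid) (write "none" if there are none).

States satisfying excl ∨ valid: {Exclusive, Owned, Shared}.
States satisfying AX (excl ∨ valid): {Exclusive, Modified}.

{Exclusive, Modified}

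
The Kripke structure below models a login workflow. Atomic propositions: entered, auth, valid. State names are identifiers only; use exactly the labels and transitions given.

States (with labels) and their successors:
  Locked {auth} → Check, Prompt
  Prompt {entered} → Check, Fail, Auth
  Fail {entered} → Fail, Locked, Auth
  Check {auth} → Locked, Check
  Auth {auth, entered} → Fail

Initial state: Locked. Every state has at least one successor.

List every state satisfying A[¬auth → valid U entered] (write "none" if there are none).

{Prompt, Fail, Auth}

States satisfying ¬auth → valid: {Locked, Check, Auth}.
States satisfying entered: {Prompt, Fail, Auth}.
States satisfying A[¬auth → valid U entered]: {Prompt, Fail, Auth}.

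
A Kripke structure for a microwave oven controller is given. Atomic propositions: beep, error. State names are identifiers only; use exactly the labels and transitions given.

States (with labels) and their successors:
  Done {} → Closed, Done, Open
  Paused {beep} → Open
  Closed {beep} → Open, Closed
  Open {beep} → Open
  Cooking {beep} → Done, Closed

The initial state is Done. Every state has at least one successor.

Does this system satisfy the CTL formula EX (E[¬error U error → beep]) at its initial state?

Holds

States satisfying E[¬error U error → beep]: {Done, Paused, Closed, Open, Cooking}.
States satisfying EX (E[¬error U error → beep]): {Done, Paused, Closed, Open, Cooking}.
Done ∈ Sat(EX (E[¬error U error → beep])).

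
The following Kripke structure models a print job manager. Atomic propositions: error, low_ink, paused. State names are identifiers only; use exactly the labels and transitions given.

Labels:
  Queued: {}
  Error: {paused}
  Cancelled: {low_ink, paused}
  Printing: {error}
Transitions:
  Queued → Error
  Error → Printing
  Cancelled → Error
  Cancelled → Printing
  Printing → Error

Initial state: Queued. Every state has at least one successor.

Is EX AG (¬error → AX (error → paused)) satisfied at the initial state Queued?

States satisfying AG (¬error → AX (error → paused)): ∅.
States satisfying EX AG (¬error → AX (error → paused)): ∅.
No suitable path/successor from Queued witnesses the formula.
Queued ∉ Sat(EX AG (¬error → AX (error → paused))).

Does not hold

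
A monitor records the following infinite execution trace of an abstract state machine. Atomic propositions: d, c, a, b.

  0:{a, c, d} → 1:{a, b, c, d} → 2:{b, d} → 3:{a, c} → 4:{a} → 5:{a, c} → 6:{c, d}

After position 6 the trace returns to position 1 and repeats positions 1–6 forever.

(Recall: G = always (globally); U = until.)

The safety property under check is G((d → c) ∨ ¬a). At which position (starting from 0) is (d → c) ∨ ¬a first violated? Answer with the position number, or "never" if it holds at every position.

never

(d → c) ∨ ¬a holds at every position 0..6, and those are all the positions the trace ever visits, so the invariant G((d → c) ∨ ¬a) is never violated.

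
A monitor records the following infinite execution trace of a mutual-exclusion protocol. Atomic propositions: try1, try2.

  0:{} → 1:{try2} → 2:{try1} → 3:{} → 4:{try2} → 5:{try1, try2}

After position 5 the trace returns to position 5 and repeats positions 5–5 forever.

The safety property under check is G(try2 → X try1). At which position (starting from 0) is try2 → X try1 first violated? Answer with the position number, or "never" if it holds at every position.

never

try2 → X try1 holds at every position 0..5, and those are all the positions the trace ever visits, so the invariant G(try2 → X try1) is never violated.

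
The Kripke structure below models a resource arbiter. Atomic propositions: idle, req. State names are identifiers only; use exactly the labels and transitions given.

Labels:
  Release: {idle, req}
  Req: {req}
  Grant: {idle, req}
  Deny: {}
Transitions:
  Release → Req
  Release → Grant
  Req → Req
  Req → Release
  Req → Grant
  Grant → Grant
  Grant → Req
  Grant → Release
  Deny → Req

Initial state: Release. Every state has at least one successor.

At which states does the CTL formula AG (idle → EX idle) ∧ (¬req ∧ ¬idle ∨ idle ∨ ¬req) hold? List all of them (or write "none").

{Release, Grant, Deny}

States satisfying idle → EX idle: {Release, Req, Grant, Deny}.
States satisfying AG (idle → EX idle): {Release, Req, Grant, Deny}.
States satisfying ¬req: {Deny}.
States satisfying ¬idle: {Req, Deny}.
States satisfying ¬req ∧ ¬idle: {Deny}.
States satisfying idle ∨ ¬req: {Release, Grant, Deny}.
States satisfying ¬req ∧ ¬idle ∨ idle ∨ ¬req: {Release, Grant, Deny}.
States satisfying AG (idle → EX idle) ∧ (¬req ∧ ¬idle ∨ idle ∨ ¬req): {Release, Grant, Deny}.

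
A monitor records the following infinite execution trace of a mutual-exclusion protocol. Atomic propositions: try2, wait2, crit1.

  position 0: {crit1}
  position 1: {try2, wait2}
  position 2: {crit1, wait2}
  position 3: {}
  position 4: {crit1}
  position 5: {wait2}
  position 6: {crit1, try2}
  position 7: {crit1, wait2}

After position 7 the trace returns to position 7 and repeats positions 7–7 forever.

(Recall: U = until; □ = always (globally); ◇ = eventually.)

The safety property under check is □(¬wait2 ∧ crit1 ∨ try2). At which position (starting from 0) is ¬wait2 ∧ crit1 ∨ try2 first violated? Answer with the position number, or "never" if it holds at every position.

Check ¬wait2 ∧ crit1 ∨ try2 at each position in order: 0 ✓, 1 ✓.
At position 2 the labels are {crit1, wait2}, so ¬wait2 ∧ crit1 ∨ try2 is false there. This is the first violation.

2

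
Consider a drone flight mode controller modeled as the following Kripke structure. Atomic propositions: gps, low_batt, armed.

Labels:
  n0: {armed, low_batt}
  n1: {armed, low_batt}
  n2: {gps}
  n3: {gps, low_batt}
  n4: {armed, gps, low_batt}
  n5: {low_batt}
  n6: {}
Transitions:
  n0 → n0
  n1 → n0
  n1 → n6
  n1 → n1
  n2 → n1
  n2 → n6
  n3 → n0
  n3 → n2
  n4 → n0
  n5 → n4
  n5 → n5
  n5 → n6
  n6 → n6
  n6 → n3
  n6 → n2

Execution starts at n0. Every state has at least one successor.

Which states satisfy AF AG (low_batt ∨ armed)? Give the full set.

States satisfying AG (low_batt ∨ armed): {n0, n4}.
States satisfying AF AG (low_batt ∨ armed): {n0, n4}.

{n0, n4}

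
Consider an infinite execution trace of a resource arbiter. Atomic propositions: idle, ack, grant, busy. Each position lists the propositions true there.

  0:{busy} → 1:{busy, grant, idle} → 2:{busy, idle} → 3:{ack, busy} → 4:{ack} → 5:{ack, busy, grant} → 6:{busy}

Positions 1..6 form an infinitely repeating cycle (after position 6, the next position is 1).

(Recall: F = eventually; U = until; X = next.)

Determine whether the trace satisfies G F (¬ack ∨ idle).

F (¬ack ∨ idle) holds at every position 0..6, and those are all positions ever visited, so G F (¬ack ∨ idle) holds.

Satisfied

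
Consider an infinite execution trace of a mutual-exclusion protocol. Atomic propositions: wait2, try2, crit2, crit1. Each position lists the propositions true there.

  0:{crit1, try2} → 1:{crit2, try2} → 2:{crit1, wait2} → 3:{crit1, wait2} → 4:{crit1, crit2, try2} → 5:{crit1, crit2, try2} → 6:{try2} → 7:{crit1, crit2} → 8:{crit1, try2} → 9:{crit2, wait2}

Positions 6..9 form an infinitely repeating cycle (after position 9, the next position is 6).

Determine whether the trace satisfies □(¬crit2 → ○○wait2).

¬crit2 → ○○wait2 must hold at every position from 0 onward. It fails at position 2, so □(¬crit2 → ○○wait2) is false.
Positions where ¬crit2 holds: 0, 2, 3, 6, 8.
Check ○○wait2 at each: 0→ok, 2→fails, 3→fails, 6→fails, 8→fails.

Does not hold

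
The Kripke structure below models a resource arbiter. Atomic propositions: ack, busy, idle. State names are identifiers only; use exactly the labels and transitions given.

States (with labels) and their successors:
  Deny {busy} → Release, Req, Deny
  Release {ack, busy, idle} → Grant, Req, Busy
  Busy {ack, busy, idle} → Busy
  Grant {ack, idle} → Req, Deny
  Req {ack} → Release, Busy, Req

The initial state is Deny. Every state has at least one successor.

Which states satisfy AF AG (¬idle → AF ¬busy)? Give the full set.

States satisfying AG (¬idle → AF ¬busy): {Busy}.
States satisfying AF AG (¬idle → AF ¬busy): {Busy}.

{Busy}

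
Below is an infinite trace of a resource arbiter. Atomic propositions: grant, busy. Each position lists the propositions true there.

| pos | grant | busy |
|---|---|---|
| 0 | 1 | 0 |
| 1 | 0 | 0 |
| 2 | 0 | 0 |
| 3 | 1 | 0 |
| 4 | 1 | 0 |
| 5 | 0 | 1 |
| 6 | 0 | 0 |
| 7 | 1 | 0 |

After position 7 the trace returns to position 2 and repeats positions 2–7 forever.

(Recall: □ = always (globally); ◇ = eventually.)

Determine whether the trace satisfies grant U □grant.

Walking from position 0: at position 1, □grant has not yet held and grant fails, so grant U □grant is false.

Does not hold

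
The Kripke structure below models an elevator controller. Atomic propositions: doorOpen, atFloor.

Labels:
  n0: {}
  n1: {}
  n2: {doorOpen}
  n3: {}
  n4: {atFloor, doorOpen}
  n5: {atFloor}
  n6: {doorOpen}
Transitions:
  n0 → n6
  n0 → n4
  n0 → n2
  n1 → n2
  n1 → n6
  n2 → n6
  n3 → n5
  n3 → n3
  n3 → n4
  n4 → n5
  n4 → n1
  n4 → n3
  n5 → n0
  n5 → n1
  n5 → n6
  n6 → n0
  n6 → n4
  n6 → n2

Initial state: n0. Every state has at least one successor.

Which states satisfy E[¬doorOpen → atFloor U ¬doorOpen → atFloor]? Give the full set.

States satisfying ¬doorOpen → atFloor: {n2, n4, n5, n6}.
States satisfying E[¬doorOpen → atFloor U ¬doorOpen → atFloor]: {n2, n4, n5, n6}.

{n2, n4, n5, n6}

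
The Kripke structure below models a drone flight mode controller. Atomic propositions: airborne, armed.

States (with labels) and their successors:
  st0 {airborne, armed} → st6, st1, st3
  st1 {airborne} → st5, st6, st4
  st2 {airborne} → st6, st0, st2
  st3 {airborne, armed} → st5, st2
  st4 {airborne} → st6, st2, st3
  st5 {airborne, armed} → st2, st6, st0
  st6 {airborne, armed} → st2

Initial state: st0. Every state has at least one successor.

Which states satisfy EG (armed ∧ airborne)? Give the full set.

States satisfying armed ∧ airborne: {st0, st3, st5, st6}.
States satisfying EG (armed ∧ airborne): {st0, st3, st5}.

{st0, st3, st5}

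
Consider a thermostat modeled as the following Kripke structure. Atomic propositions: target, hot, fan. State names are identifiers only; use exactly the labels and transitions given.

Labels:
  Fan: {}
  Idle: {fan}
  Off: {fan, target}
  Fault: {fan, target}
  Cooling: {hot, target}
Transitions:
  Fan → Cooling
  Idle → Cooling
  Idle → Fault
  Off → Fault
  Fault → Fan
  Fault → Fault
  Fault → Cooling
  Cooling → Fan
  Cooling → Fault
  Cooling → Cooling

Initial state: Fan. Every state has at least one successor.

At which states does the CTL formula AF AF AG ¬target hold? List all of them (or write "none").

none

States satisfying AF AG ¬target: ∅.
States satisfying AF AF AG ¬target: ∅.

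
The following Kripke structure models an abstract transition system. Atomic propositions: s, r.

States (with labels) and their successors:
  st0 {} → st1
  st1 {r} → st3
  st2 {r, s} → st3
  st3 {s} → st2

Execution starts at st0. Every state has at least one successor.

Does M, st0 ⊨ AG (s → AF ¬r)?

States satisfying s → AF ¬r: {st0, st1, st2, st3}.
States satisfying AG (s → AF ¬r): {st0, st1, st2, st3}.
Every state reachable from st0 satisfies s → AF ¬r.
st0 ∈ Sat(AG (s → AF ¬r)).

Yes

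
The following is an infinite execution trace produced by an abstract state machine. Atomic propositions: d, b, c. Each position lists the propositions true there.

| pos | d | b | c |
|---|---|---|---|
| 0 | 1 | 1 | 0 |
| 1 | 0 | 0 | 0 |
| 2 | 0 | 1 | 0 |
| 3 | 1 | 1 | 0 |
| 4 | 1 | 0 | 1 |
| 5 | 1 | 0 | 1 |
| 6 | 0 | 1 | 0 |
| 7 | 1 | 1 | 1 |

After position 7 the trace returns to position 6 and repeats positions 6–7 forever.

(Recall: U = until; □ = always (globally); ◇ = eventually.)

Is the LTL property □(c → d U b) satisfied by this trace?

c → d U b holds at every position 0..7, and those are all positions ever visited, so □(c → d U b) holds.
Positions where c holds: 4, 5, 7.
Check d U b at each: 4→ok, 5→ok, 7→ok.

Satisfied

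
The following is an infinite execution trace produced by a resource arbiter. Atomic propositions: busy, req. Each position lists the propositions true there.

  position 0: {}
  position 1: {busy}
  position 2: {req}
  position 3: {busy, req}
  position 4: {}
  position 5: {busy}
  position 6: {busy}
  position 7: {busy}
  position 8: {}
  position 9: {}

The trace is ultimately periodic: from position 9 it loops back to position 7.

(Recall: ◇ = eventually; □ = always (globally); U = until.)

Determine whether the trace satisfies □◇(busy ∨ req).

Yes

◇(busy ∨ req) holds at every position 0..9, and those are all positions ever visited, so □◇(busy ∨ req) holds.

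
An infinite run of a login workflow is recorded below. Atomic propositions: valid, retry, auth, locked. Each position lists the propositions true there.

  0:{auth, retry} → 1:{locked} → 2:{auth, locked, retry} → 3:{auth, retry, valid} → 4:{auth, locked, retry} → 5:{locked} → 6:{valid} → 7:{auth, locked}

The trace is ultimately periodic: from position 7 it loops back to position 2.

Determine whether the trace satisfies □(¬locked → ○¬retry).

Does not hold

¬locked → ○¬retry must hold at every position from 0 onward. It fails at position 3, so □(¬locked → ○¬retry) is false.
Positions where ¬locked holds: 0, 3, 6.
Check ○¬retry at each: 0→ok, 3→fails, 6→ok.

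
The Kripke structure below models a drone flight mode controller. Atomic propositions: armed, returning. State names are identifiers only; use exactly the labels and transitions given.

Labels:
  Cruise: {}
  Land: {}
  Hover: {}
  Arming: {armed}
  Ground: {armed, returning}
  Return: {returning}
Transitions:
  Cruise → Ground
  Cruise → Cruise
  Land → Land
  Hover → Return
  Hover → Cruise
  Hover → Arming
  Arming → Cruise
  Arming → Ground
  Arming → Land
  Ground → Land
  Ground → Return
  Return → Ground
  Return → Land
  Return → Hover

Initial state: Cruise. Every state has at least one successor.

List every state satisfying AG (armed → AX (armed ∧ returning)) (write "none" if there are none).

{Land}

States satisfying armed → AX (armed ∧ returning): {Cruise, Land, Hover, Return}.
States satisfying AG (armed → AX (armed ∧ returning)): {Land}.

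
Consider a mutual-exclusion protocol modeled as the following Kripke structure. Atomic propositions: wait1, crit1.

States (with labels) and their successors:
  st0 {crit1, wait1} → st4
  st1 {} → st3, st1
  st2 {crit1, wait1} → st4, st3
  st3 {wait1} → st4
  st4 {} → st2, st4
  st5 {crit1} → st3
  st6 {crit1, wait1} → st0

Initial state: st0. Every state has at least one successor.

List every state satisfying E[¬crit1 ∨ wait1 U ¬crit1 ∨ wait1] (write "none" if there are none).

{st0, st1, st2, st3, st4, st6}

States satisfying ¬crit1 ∨ wait1: {st0, st1, st2, st3, st4, st6}.
States satisfying E[¬crit1 ∨ wait1 U ¬crit1 ∨ wait1]: {st0, st1, st2, st3, st4, st6}.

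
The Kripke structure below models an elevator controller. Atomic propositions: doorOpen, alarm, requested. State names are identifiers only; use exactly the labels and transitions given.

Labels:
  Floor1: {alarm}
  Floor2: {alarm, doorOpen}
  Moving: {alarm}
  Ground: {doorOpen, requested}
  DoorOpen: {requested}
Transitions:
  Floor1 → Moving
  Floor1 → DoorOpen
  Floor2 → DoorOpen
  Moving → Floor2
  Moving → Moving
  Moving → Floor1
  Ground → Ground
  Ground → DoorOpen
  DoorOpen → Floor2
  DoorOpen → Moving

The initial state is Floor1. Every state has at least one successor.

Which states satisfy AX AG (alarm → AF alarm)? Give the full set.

States satisfying AG (alarm → AF alarm): {Floor1, Floor2, Moving, Ground, DoorOpen}.
States satisfying AX AG (alarm → AF alarm): {Floor1, Floor2, Moving, Ground, DoorOpen}.

{Floor1, Floor2, Moving, Ground, DoorOpen}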